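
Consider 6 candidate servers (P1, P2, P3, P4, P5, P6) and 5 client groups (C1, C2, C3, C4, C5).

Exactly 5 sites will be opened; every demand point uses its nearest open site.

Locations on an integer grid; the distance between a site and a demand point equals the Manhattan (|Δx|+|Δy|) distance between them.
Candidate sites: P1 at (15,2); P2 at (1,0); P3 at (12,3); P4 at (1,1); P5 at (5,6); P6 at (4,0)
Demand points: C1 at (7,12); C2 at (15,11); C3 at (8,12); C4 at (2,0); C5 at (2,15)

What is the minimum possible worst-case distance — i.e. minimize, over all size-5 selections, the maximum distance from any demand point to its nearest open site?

12

Open {P1, P2, P3, P4, P5}.
  Farthest demand point is C5 at distance 12 (to P5); all others are ≤ 12.
With {P1, P2, P3, P5, P6} the worst case is 12.
With {P1, P2, P4, P5, P6} the worst case is 12.
No size-5 selection achieves below 12.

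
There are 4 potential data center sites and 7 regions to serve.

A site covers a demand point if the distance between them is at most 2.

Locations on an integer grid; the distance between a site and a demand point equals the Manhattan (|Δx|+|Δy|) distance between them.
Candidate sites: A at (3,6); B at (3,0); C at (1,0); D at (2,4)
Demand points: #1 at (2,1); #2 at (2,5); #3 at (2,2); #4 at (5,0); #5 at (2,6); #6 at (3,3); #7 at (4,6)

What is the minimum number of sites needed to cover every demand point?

3

Coverage sets (demand points within 2 of each site):
  A: {#2, #5, #7}
  B: {#1, #4}
  C: {#1}
  D: {#2, #3, #5, #6}
No 2 sites suffice: every size-2 union leaves at least one demand point uncovered.
But {A, B, D} covers everything, so the minimum is 3.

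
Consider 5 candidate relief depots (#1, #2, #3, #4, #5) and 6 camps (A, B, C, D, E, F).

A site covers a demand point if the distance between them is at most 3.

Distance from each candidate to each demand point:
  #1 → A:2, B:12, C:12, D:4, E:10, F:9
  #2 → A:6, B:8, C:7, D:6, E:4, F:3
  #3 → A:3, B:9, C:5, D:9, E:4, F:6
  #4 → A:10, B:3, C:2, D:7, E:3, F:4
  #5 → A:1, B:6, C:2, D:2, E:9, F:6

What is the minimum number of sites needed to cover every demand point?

Coverage sets (demand points within 3 of each site):
  #1: {A}
  #2: {F}
  #3: {A}
  #4: {B, C, E}
  #5: {A, C, D}
No 2 sites suffice: every size-2 union leaves at least one demand point uncovered.
But {#2, #4, #5} covers everything, so the minimum is 3.

3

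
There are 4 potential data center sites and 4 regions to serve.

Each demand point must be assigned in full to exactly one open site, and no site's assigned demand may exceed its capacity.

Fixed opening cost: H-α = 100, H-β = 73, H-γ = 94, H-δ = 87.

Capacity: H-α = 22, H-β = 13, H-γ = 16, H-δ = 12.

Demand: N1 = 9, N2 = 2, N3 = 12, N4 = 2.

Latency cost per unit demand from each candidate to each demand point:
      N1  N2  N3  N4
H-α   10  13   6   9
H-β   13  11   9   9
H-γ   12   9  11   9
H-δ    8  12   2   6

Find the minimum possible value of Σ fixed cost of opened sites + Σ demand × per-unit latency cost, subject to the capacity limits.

341

Open {H-β, H-δ}; cheapest assignment that respects the capacities:
  H-β (cap 13, load 13): N1, N2, N4 — cost 9×13 + 2×11 + 2×9 = 157
  H-δ (cap 12, load 12): N3 — cost 12×2 = 24
  Shipping 181, fixed 160 → total 341.
  Any other capacity-feasible assignment to {H-β, H-δ} ships for at least 181.
Compare {H-α, H-δ}: its best feasible assignment gives total 345.
Compare {H-γ, H-δ}: its best feasible assignment gives total 349.
Every other set of open sites that can feasibly serve all demand totals ≥ 345 even under its best assignment. Minimum: 341.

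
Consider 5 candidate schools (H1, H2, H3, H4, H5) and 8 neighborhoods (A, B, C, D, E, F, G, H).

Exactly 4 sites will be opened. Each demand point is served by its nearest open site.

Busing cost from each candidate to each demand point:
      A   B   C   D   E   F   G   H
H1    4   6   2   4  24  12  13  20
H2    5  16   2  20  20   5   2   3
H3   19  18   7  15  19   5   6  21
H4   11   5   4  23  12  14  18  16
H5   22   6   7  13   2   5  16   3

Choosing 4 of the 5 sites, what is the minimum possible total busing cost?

27

Open {H1, H2, H4, H5}.
  A→H1 4, B→H4 5, C→H1 2, D→H1 4, E→H5 2, F→H2 5, G→H2 2, H→H2 3  ⇒ total 27.
Compare {H1, H2, H3, H5}: total 28.
Compare {H1, H3, H4, H5}: total 31.
No size-4 selection does better; minimum is 27.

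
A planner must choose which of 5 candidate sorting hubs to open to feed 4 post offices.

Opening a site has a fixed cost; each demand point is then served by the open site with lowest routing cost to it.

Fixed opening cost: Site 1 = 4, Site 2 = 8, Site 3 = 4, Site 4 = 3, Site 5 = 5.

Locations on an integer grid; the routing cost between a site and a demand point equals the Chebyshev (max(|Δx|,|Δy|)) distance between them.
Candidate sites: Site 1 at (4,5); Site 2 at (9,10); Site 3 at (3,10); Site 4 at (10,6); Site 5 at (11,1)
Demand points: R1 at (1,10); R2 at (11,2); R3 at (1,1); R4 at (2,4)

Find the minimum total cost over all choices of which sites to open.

21

Open {Site 1, Site 5}: assign each demand point to its cheapest open site.
  R1→Site 1 5, R2→Site 5 1, R3→Site 1 4, R4→Site 1 2
  routing cost 12, fixed 9 → total 21.
Compare {Site 1}: routing cost 18 + fixed 4 = 22.
Compare {Site 1, Site 4}: routing cost 15 + fixed 7 = 22.
Compare {Site 1, Site 3, Site 5}: routing cost 9 + fixed 13 = 22.
All other subsets cost ≥ 22. Minimum total cost: 21.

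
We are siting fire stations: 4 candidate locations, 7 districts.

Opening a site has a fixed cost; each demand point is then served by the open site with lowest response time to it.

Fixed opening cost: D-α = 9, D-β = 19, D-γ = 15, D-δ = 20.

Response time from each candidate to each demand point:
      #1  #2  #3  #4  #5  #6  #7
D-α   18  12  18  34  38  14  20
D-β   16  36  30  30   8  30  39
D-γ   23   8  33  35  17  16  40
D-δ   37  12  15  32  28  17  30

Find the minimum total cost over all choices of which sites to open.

146

Open {D-α, D-β}: assign each demand point to its cheapest open site.
  #1→D-β 16, #2→D-α 12, #3→D-α 18, #4→D-β 30, #5→D-β 8, #6→D-α 14, #7→D-α 20
  response time 118, fixed 28 → total 146.
Compare {D-α, D-γ}: response time 129 + fixed 24 = 153.
Compare {D-α, D-β, D-γ}: response time 114 + fixed 43 = 157.
Compare {D-α}: response time 154 + fixed 9 = 163.
All other subsets cost ≥ 153. Minimum total cost: 146.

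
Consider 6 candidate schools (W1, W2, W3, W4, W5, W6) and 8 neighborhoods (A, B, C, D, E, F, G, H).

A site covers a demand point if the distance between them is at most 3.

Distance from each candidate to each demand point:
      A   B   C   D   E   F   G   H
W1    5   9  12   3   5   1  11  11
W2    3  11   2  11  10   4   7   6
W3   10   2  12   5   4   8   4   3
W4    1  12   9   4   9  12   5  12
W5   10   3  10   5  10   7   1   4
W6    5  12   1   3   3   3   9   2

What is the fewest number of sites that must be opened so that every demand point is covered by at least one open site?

3

Coverage sets (demand points within 3 of each site):
  W1: {D, F}
  W2: {A, C}
  W3: {B, H}
  W4: {A}
  W5: {B, G}
  W6: {C, D, E, F, H}
No 2 sites suffice: every size-2 union leaves at least one demand point uncovered.
But {W2, W5, W6} covers everything, so the minimum is 3.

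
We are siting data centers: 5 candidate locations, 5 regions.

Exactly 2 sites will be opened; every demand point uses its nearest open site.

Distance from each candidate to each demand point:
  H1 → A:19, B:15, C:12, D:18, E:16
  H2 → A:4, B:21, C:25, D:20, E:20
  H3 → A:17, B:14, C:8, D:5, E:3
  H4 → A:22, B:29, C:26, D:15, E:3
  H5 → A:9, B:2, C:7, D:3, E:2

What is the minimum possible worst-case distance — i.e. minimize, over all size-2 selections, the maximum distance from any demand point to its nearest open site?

Open {H2, H5}.
  Farthest demand point is C at distance 7 (to H5); all others are ≤ 7.
With {H1, H5} the worst case is 9.
With {H3, H5} the worst case is 9.
No size-2 selection achieves below 7.

7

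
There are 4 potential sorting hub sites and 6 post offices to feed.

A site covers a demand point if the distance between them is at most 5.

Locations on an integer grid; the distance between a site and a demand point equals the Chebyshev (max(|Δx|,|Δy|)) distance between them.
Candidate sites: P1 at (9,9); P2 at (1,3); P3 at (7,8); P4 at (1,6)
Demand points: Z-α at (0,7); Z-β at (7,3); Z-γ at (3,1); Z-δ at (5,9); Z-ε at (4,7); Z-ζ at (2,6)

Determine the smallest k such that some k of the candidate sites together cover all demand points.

Coverage sets (demand points within 5 of each site):
  P1: {Z-δ, Z-ε}
  P2: {Z-α, Z-γ, Z-ε, Z-ζ}
  P3: {Z-β, Z-δ, Z-ε, Z-ζ}
  P4: {Z-α, Z-γ, Z-δ, Z-ε, Z-ζ}
No single site covers all 6 demand points.
But {P2, P3} covers everything, so the minimum is 2.

2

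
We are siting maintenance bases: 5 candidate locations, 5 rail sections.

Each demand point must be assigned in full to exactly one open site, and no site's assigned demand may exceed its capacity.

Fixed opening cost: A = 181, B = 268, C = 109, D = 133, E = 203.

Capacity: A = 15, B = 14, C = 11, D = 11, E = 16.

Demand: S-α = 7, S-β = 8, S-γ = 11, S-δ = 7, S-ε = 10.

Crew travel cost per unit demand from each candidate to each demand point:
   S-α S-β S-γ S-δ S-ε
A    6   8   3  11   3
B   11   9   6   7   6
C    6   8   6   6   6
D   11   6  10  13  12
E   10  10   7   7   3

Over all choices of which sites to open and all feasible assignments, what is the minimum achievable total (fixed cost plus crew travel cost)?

Open {A, C, D, E}; cheapest assignment that respects the capacities:
  A (cap 15, load 11): S-γ — cost 11×3 = 33
  C (cap 11, load 10): S-ε — cost 10×6 = 60
  D (cap 11, load 8): S-β — cost 8×6 = 48
  E (cap 16, load 14): S-α, S-δ — cost 7×10 + 7×7 = 119
  Shipping 260, fixed 626 → total 886.
  Any other capacity-feasible assignment to {A, C, D, E} ships for at least 260.
Compare {A, B, C, D}: its best feasible assignment gives total 958.
Compare {B, C, D, E}: its best feasible assignment gives total 983.
Every other set of open sites that can feasibly serve all demand totals ≥ 958 even under its best assignment. Minimum: 886.

886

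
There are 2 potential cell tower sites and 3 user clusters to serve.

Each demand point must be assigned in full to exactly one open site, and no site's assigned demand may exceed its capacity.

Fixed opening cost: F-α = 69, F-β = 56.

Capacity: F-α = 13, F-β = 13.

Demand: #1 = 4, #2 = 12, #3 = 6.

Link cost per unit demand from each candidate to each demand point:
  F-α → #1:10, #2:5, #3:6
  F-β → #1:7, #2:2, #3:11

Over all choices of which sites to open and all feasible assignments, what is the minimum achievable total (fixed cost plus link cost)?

225

Open {F-α, F-β}; cheapest assignment that respects the capacities:
  F-α (cap 13, load 10): #1, #3 — cost 4×10 + 6×6 = 76
  F-β (cap 13, load 12): #2 — cost 12×2 = 24
  Shipping 100, fixed 125 → total 225.
  Any other capacity-feasible assignment to {F-α, F-β} ships for at least 100.
Total demand is 22 and no other set of sites has combined capacity ≥ 22, so {F-α, F-β} is the only feasible choice of open sites. Minimum: 225.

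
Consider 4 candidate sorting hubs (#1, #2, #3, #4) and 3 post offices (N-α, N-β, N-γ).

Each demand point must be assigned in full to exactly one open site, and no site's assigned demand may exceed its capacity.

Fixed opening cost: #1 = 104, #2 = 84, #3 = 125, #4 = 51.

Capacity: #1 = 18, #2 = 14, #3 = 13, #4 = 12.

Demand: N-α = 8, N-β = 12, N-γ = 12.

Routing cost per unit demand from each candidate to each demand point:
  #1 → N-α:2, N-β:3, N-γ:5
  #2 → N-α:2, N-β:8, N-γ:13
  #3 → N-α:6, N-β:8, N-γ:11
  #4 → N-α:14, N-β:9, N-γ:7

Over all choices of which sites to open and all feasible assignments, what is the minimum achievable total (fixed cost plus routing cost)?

Open {#1, #2, #4}; cheapest assignment that respects the capacities:
  #1 (cap 18, load 12): N-β — cost 12×3 = 36
  #2 (cap 14, load 8): N-α — cost 8×2 = 16
  #4 (cap 12, load 12): N-γ — cost 12×7 = 84
  Shipping 136, fixed 239 → total 375.
  Any other capacity-feasible assignment to {#1, #2, #4} ships for at least 136.
Compare {#1, #3, #4}: its best feasible assignment gives total 448.
Compare {#2, #3, #4}: its best feasible assignment gives total 456.
Every other set of open sites that can feasibly serve all demand totals ≥ 448 even under its best assignment. Minimum: 375.

375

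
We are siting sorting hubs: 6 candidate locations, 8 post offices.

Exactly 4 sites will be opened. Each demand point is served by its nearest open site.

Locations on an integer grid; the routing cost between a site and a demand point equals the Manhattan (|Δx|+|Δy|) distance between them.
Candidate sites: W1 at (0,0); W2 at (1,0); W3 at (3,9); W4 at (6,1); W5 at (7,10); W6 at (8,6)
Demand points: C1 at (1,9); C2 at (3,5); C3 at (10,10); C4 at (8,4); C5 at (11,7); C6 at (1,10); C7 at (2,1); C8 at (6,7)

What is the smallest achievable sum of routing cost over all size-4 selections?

Open {W2, W3, W5, W6}.
  C1→W3 2, C2→W3 4, C3→W5 3, C4→W6 2, C5→W6 4, C6→W3 3, C7→W2 2, C8→W6 3  ⇒ total 23.
Compare {W1, W3, W5, W6}: total 24.
Compare {W3, W4, W5, W6}: total 25.
No size-4 selection does better; minimum is 23.

23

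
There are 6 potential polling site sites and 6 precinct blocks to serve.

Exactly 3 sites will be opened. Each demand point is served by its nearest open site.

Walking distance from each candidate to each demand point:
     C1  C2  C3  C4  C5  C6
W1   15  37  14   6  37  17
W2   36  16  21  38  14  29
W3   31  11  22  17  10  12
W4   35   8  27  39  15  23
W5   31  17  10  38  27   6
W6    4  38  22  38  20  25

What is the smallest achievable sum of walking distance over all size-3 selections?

Open {W1, W3, W6}.
  C1→W6 4, C2→W3 11, C3→W1 14, C4→W1 6, C5→W3 10, C6→W3 12  ⇒ total 57.
Compare {W1, W3, W5}: total 58.
Compare {W3, W5, W6}: total 58.
No size-3 selection does better; minimum is 57.

57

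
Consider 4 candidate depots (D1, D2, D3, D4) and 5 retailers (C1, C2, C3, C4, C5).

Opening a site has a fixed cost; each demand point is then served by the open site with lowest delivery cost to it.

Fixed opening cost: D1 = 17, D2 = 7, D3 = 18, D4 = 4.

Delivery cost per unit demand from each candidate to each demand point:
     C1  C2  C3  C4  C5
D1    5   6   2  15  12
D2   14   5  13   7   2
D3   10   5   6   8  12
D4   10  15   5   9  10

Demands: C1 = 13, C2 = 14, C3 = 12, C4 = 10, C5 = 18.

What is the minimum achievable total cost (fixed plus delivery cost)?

289

Open {D1, D2}: assign each demand point to its cheapest open site.
  C1→D1 13×5=65, C2→D2 14×5=70, C3→D1 12×2=24, C4→D2 10×7=70, C5→D2 18×2=36
  delivery cost 265, fixed 24 → total 289.
Compare {D1, D2, D4}: delivery cost 265 + fixed 28 = 293.
Compare {D1, D2, D3}: delivery cost 265 + fixed 42 = 307.
Compare {D1, D2, D3, D4}: delivery cost 265 + fixed 46 = 311.
All other subsets cost ≥ 293. Minimum total cost: 289.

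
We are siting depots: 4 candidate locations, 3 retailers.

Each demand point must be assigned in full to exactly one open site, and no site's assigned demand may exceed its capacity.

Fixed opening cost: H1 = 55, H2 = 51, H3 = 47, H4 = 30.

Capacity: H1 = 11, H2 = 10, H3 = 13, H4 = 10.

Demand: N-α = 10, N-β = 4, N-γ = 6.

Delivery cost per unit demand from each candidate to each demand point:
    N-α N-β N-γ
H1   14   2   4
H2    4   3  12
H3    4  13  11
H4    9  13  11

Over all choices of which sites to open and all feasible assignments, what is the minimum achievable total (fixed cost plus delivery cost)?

174

Open {H1, H3}; cheapest assignment that respects the capacities:
  H1 (cap 11, load 10): N-β, N-γ — cost 4×2 + 6×4 = 32
  H3 (cap 13, load 10): N-α — cost 10×4 = 40
  Shipping 72, fixed 102 → total 174.
  Any other capacity-feasible assignment to {H1, H3} ships for at least 72.
Compare {H1, H2}: its best feasible assignment gives total 178.
Compare {H1, H3, H4}: its best feasible assignment gives total 204.
Every other set of open sites that can feasibly serve all demand totals ≥ 178 even under its best assignment. Minimum: 174.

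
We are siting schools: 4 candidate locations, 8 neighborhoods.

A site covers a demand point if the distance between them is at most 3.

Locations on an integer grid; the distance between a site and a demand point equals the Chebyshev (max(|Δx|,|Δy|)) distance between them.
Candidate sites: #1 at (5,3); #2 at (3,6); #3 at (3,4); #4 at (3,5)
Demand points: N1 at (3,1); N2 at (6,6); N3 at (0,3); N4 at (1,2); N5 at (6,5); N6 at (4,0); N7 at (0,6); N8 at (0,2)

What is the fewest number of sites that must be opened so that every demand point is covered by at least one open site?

2

Coverage sets (demand points within 3 of each site):
  #1: {N1, N2, N5, N6}
  #2: {N2, N3, N5, N7}
  #3: {N1, N2, N3, N4, N5, N7, N8}
  #4: {N2, N3, N4, N5, N7, N8}
No single site covers all 8 demand points.
But {#1, #3} covers everything, so the minimum is 2.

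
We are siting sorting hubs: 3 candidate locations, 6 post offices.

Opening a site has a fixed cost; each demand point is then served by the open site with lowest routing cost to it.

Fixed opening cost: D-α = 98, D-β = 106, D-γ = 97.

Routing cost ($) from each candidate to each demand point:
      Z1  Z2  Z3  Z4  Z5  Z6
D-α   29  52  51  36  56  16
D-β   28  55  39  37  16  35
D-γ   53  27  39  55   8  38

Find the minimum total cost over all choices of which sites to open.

Open {D-β}: assign each demand point to its cheapest open site.
  Z1→D-β 28, Z2→D-β 55, Z3→D-β 39, Z4→D-β 37, Z5→D-β 16, Z6→D-β 35
  routing cost 210, fixed 106 → total 316.
Compare {D-γ}: routing cost 220 + fixed 97 = 317.
Compare {D-α}: routing cost 240 + fixed 98 = 338.
Compare {D-α, D-γ}: routing cost 155 + fixed 195 = 350.
All other subsets cost ≥ 317. Minimum total cost: 316.

316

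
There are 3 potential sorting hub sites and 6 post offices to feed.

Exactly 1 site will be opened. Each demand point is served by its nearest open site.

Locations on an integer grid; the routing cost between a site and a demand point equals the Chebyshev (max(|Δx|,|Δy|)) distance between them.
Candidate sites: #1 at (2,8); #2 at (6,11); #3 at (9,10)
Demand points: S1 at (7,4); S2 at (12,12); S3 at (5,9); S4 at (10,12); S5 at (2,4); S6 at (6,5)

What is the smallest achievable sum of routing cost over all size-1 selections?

27

Open {#3}.
  S1→#3 6, S2→#3 3, S3→#3 4, S4→#3 2, S5→#3 7, S6→#3 5  ⇒ total 27.
Compare {#2}: total 32.
Compare {#1}: total 34.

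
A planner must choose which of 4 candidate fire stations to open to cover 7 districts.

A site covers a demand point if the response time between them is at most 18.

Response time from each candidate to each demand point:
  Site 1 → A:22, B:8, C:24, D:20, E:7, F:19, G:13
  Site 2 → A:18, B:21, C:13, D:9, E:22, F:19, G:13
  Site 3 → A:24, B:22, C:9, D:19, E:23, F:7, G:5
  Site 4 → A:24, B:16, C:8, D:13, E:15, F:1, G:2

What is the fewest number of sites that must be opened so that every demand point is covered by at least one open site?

Coverage sets (demand points within 18 of each site):
  Site 1: {B, E, G}
  Site 2: {A, C, D, G}
  Site 3: {C, F, G}
  Site 4: {B, C, D, E, F, G}
No single site covers all 7 demand points.
But {Site 2, Site 4} covers everything, so the minimum is 2.

2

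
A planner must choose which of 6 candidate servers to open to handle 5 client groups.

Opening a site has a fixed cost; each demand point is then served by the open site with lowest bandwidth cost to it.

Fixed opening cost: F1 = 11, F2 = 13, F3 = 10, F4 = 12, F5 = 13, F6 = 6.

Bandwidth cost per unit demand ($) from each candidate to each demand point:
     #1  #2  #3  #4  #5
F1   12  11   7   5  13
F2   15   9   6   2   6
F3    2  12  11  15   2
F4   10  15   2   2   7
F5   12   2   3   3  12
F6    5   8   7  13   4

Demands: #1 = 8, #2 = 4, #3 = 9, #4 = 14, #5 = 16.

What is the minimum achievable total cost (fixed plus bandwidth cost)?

137

Open {F3, F4, F5}: assign each demand point to its cheapest open site.
  #1→F3 8×2=16, #2→F5 4×2=8, #3→F4 9×2=18, #4→F4 14×2=28, #5→F3 16×2=32
  bandwidth cost 102, fixed 35 → total 137.
Compare {F3, F4, F5, F6}: bandwidth cost 102 + fixed 41 = 143.
Compare {F2, F3, F5}: bandwidth cost 111 + fixed 36 = 147.
Compare {F3, F5}: bandwidth cost 125 + fixed 23 = 148.
All other subsets cost ≥ 143. Minimum total cost: 137.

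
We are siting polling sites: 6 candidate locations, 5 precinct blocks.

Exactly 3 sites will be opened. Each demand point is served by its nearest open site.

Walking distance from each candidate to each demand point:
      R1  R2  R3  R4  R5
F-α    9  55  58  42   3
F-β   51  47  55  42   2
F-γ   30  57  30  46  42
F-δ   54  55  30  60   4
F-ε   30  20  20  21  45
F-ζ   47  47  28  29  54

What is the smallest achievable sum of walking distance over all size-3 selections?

72

Open {F-α, F-β, F-ε}.
  R1→F-α 9, R2→F-ε 20, R3→F-ε 20, R4→F-ε 21, R5→F-β 2  ⇒ total 72.
Compare {F-α, F-γ, F-ε}: total 73.
Compare {F-α, F-δ, F-ε}: total 73.
No size-3 selection does better; minimum is 72.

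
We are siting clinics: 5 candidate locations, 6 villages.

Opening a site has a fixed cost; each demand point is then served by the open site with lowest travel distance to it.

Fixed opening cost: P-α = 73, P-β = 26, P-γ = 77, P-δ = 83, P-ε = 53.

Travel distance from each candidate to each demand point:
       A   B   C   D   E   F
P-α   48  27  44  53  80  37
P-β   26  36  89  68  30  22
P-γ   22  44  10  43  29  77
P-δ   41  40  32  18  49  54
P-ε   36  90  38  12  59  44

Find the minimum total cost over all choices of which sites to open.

Open {P-β, P-ε}: assign each demand point to its cheapest open site.
  A→P-β 26, B→P-β 36, C→P-ε 38, D→P-ε 12, E→P-β 30, F→P-β 22
  travel distance 164, fixed 79 → total 243.
Compare {P-β, P-γ}: travel distance 162 + fixed 103 = 265.
Compare {P-β, P-δ}: travel distance 164 + fixed 109 = 273.
Compare {P-β, P-γ, P-ε}: travel distance 131 + fixed 156 = 287.
All other subsets cost ≥ 265. Minimum total cost: 243.

243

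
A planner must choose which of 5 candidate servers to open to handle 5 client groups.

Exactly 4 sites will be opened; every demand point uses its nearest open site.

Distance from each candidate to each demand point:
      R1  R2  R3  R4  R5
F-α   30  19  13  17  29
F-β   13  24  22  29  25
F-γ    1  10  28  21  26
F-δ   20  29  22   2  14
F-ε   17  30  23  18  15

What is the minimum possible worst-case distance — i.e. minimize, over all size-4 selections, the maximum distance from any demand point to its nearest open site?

Open {F-α, F-β, F-γ, F-δ}.
  Farthest demand point is R5 at distance 14 (to F-δ); all others are ≤ 14.
With {F-α, F-γ, F-δ, F-ε} the worst case is 14.
With {F-α, F-β, F-γ, F-ε} the worst case is 17.
No size-4 selection achieves below 14.

14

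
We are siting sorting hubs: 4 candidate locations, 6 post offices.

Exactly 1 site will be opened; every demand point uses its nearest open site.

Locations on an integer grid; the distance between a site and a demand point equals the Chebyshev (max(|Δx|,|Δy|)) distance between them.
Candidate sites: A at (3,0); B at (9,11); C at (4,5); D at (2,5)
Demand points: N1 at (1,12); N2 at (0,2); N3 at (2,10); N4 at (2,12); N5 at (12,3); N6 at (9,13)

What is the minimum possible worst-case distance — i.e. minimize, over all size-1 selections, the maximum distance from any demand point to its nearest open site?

Open {C}.
  Farthest demand point is N5 at distance 8 (to C); all others are ≤ 8.
With {B} the worst case is 9.
With {D} the worst case is 10.
No size-1 selection achieves below 8.

8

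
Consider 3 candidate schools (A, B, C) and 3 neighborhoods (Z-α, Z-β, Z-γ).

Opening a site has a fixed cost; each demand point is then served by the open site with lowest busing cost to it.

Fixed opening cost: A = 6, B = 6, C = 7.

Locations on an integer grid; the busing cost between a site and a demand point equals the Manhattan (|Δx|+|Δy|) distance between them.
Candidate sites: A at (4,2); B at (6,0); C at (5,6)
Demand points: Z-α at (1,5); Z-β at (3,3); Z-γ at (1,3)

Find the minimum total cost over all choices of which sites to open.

Open {A}: assign each demand point to its cheapest open site.
  Z-α→A 6, Z-β→A 2, Z-γ→A 4
  busing cost 12, fixed 6 → total 18.
Compare {C}: busing cost 17 + fixed 7 = 24.
Compare {A, B}: busing cost 12 + fixed 12 = 24.
Compare {A, C}: busing cost 11 + fixed 13 = 24.
All other subsets cost ≥ 24. Minimum total cost: 18.

18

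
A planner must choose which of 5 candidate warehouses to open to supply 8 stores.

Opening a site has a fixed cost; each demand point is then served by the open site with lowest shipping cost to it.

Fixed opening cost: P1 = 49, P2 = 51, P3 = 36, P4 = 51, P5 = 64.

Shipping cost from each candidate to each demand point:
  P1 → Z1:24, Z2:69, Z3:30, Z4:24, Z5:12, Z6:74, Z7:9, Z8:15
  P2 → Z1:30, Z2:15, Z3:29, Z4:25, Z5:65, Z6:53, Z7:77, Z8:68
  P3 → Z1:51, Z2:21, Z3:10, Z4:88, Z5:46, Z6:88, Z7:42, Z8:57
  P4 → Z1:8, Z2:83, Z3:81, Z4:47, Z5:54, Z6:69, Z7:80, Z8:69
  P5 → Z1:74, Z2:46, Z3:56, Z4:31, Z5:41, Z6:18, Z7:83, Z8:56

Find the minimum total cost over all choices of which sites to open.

274

Open {P1, P3}: assign each demand point to its cheapest open site.
  Z1→P1 24, Z2→P3 21, Z3→P3 10, Z4→P1 24, Z5→P1 12, Z6→P1 74, Z7→P1 9, Z8→P1 15
  shipping cost 189, fixed 85 → total 274.
Compare {P1, P2}: shipping cost 181 + fixed 100 = 281.
Compare {P1, P3, P5}: shipping cost 133 + fixed 149 = 282.
Compare {P1, P5}: shipping cost 178 + fixed 113 = 291.
All other subsets cost ≥ 281. Minimum total cost: 274.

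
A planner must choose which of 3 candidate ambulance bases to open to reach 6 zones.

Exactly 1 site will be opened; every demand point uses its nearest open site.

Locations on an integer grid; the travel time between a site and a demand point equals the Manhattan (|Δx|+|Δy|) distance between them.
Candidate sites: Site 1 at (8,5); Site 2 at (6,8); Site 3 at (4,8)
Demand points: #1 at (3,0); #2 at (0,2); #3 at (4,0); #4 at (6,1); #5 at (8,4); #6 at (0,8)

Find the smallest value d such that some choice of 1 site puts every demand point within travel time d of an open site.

Open {Site 3}.
  Farthest demand point is #2 at travel time 10 (to Site 3); all others are ≤ 10.
With {Site 1} the worst case is 11.
With {Site 2} the worst case is 12.
No size-1 selection achieves below 10.

10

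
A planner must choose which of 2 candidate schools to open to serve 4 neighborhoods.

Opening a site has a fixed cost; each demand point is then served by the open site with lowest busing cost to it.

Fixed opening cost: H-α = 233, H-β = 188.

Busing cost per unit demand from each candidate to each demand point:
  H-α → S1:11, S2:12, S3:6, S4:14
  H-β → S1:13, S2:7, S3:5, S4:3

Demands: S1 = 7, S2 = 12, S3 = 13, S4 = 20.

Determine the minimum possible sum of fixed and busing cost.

Open {H-β}: assign each demand point to its cheapest open site.
  S1→H-β 7×13=91, S2→H-β 12×7=84, S3→H-β 13×5=65, S4→H-β 20×3=60
  busing cost 300, fixed 188 → total 488.
Compare {H-α, H-β}: busing cost 286 + fixed 421 = 707.
Compare {H-α}: busing cost 579 + fixed 233 = 812.

488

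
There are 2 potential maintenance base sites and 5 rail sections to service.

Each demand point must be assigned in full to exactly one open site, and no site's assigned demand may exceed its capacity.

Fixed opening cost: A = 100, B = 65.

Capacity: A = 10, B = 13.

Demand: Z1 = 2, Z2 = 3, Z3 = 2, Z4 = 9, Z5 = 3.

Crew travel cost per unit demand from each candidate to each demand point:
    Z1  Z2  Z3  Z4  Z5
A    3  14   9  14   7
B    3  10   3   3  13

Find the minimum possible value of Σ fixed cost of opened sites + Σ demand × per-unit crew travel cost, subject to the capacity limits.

Open {A, B}; cheapest assignment that respects the capacities:
  A (cap 10, load 7): Z1, Z3, Z5 — cost 2×3 + 2×9 + 3×7 = 45
  B (cap 13, load 12): Z2, Z4 — cost 3×10 + 9×3 = 57
  Shipping 102, fixed 165 → total 267.
  Any other capacity-feasible assignment to {A, B} ships for at least 102.
Total demand is 19 and no other set of sites has combined capacity ≥ 19, so {A, B} is the only feasible choice of open sites. Minimum: 267.

267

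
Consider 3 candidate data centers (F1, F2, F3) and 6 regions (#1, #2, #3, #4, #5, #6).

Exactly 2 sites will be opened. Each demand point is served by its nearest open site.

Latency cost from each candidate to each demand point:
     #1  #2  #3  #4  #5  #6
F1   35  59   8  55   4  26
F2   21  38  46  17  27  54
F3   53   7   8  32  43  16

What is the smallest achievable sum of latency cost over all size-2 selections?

96

Open {F2, F3}.
  #1→F2 21, #2→F3 7, #3→F3 8, #4→F2 17, #5→F2 27, #6→F3 16  ⇒ total 96.
Compare {F1, F3}: total 102.
Compare {F1, F2}: total 114.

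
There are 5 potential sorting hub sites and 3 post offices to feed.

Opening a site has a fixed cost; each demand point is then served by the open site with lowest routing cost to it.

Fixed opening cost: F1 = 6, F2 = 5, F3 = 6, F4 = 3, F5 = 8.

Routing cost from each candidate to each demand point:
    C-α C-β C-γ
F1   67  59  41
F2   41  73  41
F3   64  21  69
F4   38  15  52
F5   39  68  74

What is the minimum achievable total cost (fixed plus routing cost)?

Open {F2, F4}: assign each demand point to its cheapest open site.
  C-α→F4 38, C-β→F4 15, C-γ→F2 41
  routing cost 94, fixed 8 → total 102.
Compare {F1, F4}: routing cost 94 + fixed 9 = 103.
Compare {F4}: routing cost 105 + fixed 3 = 108.
Compare {F1, F2, F4}: routing cost 94 + fixed 14 = 108.
All other subsets cost ≥ 103. Minimum total cost: 102.

102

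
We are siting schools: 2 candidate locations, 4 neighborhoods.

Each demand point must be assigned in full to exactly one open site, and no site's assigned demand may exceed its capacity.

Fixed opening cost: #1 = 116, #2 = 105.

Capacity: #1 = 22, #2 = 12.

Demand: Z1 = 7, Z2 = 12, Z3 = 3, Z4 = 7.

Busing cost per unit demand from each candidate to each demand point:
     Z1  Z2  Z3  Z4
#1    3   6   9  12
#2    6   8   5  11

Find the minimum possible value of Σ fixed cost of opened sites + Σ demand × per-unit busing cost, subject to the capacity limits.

Open {#1, #2}; cheapest assignment that respects the capacities:
  #1 (cap 22, load 19): Z1, Z2 — cost 7×3 + 12×6 = 93
  #2 (cap 12, load 10): Z3, Z4 — cost 3×5 + 7×11 = 92
  Shipping 185, fixed 221 → total 406.
  Any other capacity-feasible assignment to {#1, #2} ships for at least 185.
Total demand is 29 and no other set of sites has combined capacity ≥ 29, so {#1, #2} is the only feasible choice of open sites. Minimum: 406.

406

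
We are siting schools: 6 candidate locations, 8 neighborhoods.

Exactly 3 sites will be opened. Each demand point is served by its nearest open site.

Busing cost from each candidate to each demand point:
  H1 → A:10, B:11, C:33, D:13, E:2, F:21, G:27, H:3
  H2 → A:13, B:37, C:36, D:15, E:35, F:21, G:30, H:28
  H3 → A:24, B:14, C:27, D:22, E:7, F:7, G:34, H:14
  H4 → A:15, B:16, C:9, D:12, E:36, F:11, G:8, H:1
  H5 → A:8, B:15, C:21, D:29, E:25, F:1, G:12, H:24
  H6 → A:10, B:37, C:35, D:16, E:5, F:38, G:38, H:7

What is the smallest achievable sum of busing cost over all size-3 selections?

52

Open {H1, H4, H5}.
  A→H5 8, B→H1 11, C→H4 9, D→H4 12, E→H1 2, F→H5 1, G→H4 8, H→H4 1  ⇒ total 52.
Compare {H4, H5, H6}: total 59.
Compare {H1, H3, H4}: total 60.
No size-3 selection does better; minimum is 52.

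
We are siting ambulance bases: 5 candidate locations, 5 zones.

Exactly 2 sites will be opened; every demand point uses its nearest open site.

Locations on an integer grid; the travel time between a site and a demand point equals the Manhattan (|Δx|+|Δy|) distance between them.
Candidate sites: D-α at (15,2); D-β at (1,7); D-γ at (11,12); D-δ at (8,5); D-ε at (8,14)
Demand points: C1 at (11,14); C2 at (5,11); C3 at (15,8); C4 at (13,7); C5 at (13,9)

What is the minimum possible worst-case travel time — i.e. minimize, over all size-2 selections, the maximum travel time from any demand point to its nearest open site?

7

Open {D-α, D-γ}.
  Farthest demand point is C2 at travel time 7 (to D-γ); all others are ≤ 7.
With {D-β, D-γ} the worst case is 8.
With {D-γ, D-δ} the worst case is 8.
No size-2 selection achieves below 7.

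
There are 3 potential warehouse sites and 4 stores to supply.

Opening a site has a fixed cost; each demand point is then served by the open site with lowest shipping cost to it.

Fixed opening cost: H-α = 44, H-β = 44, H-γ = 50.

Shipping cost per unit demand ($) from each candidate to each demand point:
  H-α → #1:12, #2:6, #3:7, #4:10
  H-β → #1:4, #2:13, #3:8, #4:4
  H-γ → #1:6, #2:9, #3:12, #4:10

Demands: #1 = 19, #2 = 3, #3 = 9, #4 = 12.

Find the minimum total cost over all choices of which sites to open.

279

Open {H-β}: assign each demand point to its cheapest open site.
  #1→H-β 19×4=76, #2→H-β 3×13=39, #3→H-β 9×8=72, #4→H-β 12×4=48
  shipping cost 235, fixed 44 → total 279.
Compare {H-α, H-β}: shipping cost 205 + fixed 88 = 293.
Compare {H-β, H-γ}: shipping cost 223 + fixed 94 = 317.
Compare {H-α, H-β, H-γ}: shipping cost 205 + fixed 138 = 343.
All other subsets cost ≥ 293. Minimum total cost: 279.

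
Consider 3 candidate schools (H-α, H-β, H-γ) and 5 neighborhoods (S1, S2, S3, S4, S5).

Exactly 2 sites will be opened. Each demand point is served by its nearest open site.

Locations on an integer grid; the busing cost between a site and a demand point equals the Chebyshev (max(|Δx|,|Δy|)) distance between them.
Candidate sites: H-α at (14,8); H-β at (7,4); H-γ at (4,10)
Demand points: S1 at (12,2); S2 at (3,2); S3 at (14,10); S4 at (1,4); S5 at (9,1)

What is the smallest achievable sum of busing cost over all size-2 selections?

20

Open {H-α, H-β}.
  S1→H-β 5, S2→H-β 4, S3→H-α 2, S4→H-β 6, S5→H-β 3  ⇒ total 20.
Compare {H-β, H-γ}: total 25.
Compare {H-α, H-γ}: total 29.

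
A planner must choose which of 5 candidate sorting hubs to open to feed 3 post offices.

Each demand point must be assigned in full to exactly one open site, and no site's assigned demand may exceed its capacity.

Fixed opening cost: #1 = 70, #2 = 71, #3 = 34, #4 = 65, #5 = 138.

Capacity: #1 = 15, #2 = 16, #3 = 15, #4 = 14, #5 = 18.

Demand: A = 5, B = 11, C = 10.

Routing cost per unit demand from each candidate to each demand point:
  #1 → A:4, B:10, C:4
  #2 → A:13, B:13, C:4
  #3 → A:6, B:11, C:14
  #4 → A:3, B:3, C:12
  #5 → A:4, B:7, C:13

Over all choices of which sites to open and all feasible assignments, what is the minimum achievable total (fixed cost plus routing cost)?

228

Open {#1, #4}; cheapest assignment that respects the capacities:
  #1 (cap 15, load 15): A, C — cost 5×4 + 10×4 = 60
  #4 (cap 14, load 11): B — cost 11×3 = 33
  Shipping 93, fixed 135 → total 228.
  Any other capacity-feasible assignment to {#1, #4} ships for at least 93.
Compare {#1, #3, #4}: its best feasible assignment gives total 262.
Compare {#2, #3, #4}: its best feasible assignment gives total 273.
Every other set of open sites that can feasibly serve all demand totals ≥ 262 even under its best assignment. Minimum: 228.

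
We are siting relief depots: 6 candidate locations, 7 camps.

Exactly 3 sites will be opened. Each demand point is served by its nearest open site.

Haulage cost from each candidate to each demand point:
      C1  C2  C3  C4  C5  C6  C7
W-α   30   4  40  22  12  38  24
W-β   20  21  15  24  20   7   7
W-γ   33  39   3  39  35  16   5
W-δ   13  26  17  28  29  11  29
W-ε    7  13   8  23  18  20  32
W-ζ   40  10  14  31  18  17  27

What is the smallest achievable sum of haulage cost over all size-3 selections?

67

Open {W-α, W-β, W-ε}.
  C1→W-ε 7, C2→W-α 4, C3→W-ε 8, C4→W-α 22, C5→W-α 12, C6→W-β 7, C7→W-β 7  ⇒ total 67.
Compare {W-α, W-γ, W-ε}: total 69.
Compare {W-α, W-γ, W-δ}: total 70.
No size-3 selection does better; minimum is 67.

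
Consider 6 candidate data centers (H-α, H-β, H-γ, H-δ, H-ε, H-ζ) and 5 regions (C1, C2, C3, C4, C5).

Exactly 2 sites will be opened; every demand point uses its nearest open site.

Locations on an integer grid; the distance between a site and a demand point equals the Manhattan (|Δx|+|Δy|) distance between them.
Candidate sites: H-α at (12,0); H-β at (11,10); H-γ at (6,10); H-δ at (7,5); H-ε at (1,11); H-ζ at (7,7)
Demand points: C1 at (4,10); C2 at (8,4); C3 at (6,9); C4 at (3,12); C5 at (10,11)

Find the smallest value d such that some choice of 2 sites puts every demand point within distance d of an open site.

5

Open {H-γ, H-δ}.
  Farthest demand point is C4 at distance 5 (to H-γ); all others are ≤ 5.
With {H-γ, H-ζ} the worst case is 5.
With {H-ε, H-ζ} the worst case is 7.
No size-2 selection achieves below 5.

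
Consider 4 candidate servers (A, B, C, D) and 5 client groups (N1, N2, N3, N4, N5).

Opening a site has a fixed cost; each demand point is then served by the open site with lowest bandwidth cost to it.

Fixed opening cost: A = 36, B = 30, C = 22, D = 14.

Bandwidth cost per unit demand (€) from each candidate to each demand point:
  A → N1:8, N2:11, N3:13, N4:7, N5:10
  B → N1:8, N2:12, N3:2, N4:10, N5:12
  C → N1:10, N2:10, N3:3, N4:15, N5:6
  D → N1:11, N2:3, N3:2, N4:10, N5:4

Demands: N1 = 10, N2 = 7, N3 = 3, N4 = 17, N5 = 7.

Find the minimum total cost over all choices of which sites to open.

304

Open {A, D}: assign each demand point to its cheapest open site.
  N1→A 10×8=80, N2→D 7×3=21, N3→D 3×2=6, N4→A 17×7=119, N5→D 7×4=28
  bandwidth cost 254, fixed 50 → total 304.
Compare {A, C, D}: bandwidth cost 254 + fixed 72 = 326.
Compare {A, B, D}: bandwidth cost 254 + fixed 80 = 334.
Compare {D}: bandwidth cost 335 + fixed 14 = 349.
All other subsets cost ≥ 326. Minimum total cost: 304.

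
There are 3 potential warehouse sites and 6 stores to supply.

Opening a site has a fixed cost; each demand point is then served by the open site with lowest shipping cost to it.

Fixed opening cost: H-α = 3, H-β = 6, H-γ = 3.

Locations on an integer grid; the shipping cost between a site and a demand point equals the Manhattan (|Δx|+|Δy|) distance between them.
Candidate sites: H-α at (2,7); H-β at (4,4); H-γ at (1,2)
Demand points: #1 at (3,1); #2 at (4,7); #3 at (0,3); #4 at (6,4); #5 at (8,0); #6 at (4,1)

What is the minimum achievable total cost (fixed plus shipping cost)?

Open {H-β, H-γ}: assign each demand point to its cheapest open site.
  #1→H-γ 3, #2→H-β 3, #3→H-γ 2, #4→H-β 2, #5→H-β 8, #6→H-β 3
  shipping cost 21, fixed 9 → total 30.
Compare {H-β}: shipping cost 25 + fixed 6 = 31.
Compare {H-α, H-β, H-γ}: shipping cost 20 + fixed 12 = 32.
Compare {H-α, H-β}: shipping cost 24 + fixed 9 = 33.
All other subsets cost ≥ 31. Minimum total cost: 30.

30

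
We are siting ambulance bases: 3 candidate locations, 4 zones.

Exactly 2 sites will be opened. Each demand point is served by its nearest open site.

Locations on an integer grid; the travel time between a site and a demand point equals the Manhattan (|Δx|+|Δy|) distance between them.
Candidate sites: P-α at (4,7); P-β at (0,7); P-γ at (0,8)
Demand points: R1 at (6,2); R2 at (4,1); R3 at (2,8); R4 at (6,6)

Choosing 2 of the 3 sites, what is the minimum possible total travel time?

Open {P-α, P-γ}.
  R1→P-α 7, R2→P-α 6, R3→P-γ 2, R4→P-α 3  ⇒ total 18.
Compare {P-α, P-β}: total 19.
Compare {P-β, P-γ}: total 30.

18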